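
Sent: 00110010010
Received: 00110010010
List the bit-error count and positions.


XOR: 00000000000

0 errors (received matches sent)


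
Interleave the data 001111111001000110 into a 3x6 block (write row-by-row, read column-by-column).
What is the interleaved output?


Matrix:
  001111
  111001
  000110
Read columns: 010010110101101110

010010110101101110


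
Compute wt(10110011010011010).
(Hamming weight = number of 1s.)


Counting 1s in 10110011010011010

9


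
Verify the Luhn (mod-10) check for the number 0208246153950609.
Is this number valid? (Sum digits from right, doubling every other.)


Luhn sum = 55
55 mod 10 = 5

Invalid (Luhn sum mod 10 = 5)


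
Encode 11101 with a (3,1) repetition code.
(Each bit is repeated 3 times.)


Each bit -> 3 copies

111111111000111


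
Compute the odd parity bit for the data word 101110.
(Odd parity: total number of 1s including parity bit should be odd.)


Number of 1s in data: 4
Parity bit: 1

1


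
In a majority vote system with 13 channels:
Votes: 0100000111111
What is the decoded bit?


Ones: 7 out of 13
Threshold: 7

1 (7/13 voted 1)


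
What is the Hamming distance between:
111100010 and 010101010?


XOR: 101001000
Count of 1s: 3

3


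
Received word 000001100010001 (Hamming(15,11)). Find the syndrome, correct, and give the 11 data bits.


Syndrome = 5: error at position 5

Data: 01110010001 (corrected bit 5)


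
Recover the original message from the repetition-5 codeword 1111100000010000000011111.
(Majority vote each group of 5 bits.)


Groups: 11111, 00000, 01000, 00000, 11111
Majority votes: 10001

10001


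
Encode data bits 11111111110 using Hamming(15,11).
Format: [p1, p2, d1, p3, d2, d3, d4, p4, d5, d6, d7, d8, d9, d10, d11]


Parity bits: p1=0, p2=0, p3=0, p4=0

001011101111110


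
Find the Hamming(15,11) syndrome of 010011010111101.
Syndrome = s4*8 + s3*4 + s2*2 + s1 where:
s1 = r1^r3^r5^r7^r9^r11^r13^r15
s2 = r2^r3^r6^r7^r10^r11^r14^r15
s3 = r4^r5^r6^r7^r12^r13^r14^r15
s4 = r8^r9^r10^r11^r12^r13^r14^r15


s1=0, s2=1, s3=1, s4=0

Syndrome = 6 (error at position 6)


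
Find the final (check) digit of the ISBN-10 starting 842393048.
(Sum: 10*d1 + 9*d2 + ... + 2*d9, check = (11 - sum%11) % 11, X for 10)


Weighted sum: 250
250 mod 11 = 8

Check digit: 3


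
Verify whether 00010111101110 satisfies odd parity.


Number of 1s: 8

No, parity error (8 ones)


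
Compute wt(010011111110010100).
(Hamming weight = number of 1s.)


Counting 1s in 010011111110010100

10


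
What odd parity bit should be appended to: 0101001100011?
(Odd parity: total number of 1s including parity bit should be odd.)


Number of 1s in data: 6
Parity bit: 1

1


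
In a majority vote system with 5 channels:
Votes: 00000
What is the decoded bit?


Ones: 0 out of 5
Threshold: 3

0 (0/5 voted 1)


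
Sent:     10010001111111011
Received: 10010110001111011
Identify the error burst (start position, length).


XOR: 00000111110000000

Burst at position 5, length 5


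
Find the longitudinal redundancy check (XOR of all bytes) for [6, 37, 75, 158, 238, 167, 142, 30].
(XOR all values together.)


XOR chain: 6 ^ 37 ^ 75 ^ 158 ^ 238 ^ 167 ^ 142 ^ 30 = 47

47


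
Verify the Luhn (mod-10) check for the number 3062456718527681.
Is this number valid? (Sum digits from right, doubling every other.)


Luhn sum = 66
66 mod 10 = 6

Invalid (Luhn sum mod 10 = 6)


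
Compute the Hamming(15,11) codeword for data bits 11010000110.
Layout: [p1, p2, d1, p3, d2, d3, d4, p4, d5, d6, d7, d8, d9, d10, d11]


Parity bits: p1=0, p2=1, p3=0, p4=0

011010100000110


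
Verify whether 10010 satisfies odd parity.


Number of 1s: 2

No, parity error (2 ones)


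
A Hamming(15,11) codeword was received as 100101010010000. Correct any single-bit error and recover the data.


Syndrome = 0: no error detected

Data: 00100010000 (no errors)


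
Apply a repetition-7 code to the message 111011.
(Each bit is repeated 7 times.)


Each bit -> 7 copies

111111111111111111111000000011111111111111


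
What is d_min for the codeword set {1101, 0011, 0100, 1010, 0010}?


Comparing all pairs, minimum distance: 1
Can detect 0 errors, correct 0 errors

1


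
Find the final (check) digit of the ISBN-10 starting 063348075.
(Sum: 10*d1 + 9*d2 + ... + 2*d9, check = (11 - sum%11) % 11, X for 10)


Weighted sum: 194
194 mod 11 = 7

Check digit: 4


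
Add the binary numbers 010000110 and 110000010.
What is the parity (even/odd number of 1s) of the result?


010000110 = 134
110000010 = 386
Sum = 520 = 1000001000
1s count = 2

even parity (2 ones in 1000001000)


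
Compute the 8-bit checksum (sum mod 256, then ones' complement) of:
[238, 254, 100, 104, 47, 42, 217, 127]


Sum = 1129 mod 256 = 105
Complement = 150

150


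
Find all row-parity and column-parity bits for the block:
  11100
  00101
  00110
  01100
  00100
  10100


Row parities: 100010
Column parities: 00011

Row P: 100010, Col P: 00011, Corner: 0


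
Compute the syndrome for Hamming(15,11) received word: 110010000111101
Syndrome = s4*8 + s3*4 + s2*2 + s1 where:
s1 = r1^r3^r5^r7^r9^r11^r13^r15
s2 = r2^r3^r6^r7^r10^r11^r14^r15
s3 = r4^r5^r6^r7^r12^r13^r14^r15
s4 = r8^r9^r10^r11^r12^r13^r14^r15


s1=1, s2=0, s3=0, s4=1

Syndrome = 9 (error at position 9)


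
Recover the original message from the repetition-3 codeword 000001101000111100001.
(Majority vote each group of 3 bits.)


Groups: 000, 001, 101, 000, 111, 100, 001
Majority votes: 0010100

0010100


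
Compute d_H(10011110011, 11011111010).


XOR: 01000001001
Count of 1s: 3

3


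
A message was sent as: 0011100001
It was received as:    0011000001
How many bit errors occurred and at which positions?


XOR: 0000100000

1 error(s) at position(s): 4


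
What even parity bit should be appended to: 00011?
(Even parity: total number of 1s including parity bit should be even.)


Number of 1s in data: 2
Parity bit: 0

0


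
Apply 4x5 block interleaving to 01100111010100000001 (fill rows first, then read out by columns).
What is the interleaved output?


Matrix:
  01100
  11101
  01000
  00001
Read columns: 01001110110000000101

01001110110000000101


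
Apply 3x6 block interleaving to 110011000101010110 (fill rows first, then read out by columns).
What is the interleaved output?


Matrix:
  110011
  000101
  010110
Read columns: 100101000011101110

100101000011101110


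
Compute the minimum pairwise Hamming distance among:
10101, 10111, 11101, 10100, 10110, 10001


Comparing all pairs, minimum distance: 1
Can detect 0 errors, correct 0 errors

1


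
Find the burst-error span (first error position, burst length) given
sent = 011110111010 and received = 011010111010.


XOR: 000100000000

Burst at position 3, length 1


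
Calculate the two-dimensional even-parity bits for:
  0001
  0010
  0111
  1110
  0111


Row parities: 11111
Column parities: 1101

Row P: 11111, Col P: 1101, Corner: 1


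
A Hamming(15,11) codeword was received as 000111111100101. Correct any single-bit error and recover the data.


Syndrome = 9: error at position 9

Data: 01110100101 (corrected bit 9)


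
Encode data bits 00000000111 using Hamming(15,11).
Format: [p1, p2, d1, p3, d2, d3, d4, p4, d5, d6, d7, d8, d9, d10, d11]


Parity bits: p1=0, p2=0, p3=1, p4=1

000100010000111


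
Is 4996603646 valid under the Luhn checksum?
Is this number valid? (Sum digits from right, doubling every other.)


Luhn sum = 61
61 mod 10 = 1

Invalid (Luhn sum mod 10 = 1)


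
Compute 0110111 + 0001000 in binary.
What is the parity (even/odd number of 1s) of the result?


0110111 = 55
0001000 = 8
Sum = 63 = 111111
1s count = 6

even parity (6 ones in 111111)


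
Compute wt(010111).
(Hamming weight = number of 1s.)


Counting 1s in 010111

4


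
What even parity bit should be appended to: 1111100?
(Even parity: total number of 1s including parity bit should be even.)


Number of 1s in data: 5
Parity bit: 1

1


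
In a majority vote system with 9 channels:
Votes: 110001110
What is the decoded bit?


Ones: 5 out of 9
Threshold: 5

1 (5/9 voted 1)


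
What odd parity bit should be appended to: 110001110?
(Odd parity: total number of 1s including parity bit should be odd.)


Number of 1s in data: 5
Parity bit: 0

0


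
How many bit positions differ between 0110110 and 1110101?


XOR: 1000011
Count of 1s: 3

3


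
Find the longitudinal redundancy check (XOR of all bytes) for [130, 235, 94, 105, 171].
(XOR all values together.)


XOR chain: 130 ^ 235 ^ 94 ^ 105 ^ 171 = 245

245


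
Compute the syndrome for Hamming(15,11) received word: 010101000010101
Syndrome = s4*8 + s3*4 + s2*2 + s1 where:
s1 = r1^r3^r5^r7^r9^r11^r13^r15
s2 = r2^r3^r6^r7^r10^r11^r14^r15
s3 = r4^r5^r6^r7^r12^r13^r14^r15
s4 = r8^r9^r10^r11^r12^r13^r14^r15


s1=1, s2=0, s3=0, s4=1

Syndrome = 9 (error at position 9)


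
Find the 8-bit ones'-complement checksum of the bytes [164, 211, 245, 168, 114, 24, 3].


Sum = 929 mod 256 = 161
Complement = 94

94


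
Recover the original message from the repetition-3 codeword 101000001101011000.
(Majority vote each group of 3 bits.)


Groups: 101, 000, 001, 101, 011, 000
Majority votes: 100110

100110


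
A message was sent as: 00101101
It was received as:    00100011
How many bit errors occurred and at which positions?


XOR: 00001110

3 error(s) at position(s): 4, 5, 6


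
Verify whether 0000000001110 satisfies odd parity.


Number of 1s: 3

Yes, parity is correct (3 ones)


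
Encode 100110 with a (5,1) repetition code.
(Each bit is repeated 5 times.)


Each bit -> 5 copies

111110000000000111111111100000


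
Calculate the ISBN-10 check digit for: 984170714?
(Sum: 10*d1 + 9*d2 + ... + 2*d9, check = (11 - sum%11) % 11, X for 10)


Weighted sum: 282
282 mod 11 = 7

Check digit: 4


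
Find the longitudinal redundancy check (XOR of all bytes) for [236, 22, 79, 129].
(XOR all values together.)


XOR chain: 236 ^ 22 ^ 79 ^ 129 = 52

52


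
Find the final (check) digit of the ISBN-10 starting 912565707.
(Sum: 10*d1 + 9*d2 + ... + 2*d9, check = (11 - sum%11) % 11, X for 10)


Weighted sum: 253
253 mod 11 = 0

Check digit: 0


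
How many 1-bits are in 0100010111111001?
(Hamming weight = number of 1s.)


Counting 1s in 0100010111111001

9


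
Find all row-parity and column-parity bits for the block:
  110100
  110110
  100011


Row parities: 101
Column parities: 100001

Row P: 101, Col P: 100001, Corner: 0


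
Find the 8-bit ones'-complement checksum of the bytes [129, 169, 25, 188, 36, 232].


Sum = 779 mod 256 = 11
Complement = 244

244


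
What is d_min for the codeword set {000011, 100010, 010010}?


Comparing all pairs, minimum distance: 2
Can detect 1 errors, correct 0 errors

2


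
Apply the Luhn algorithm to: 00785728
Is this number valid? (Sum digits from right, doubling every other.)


Luhn sum = 33
33 mod 10 = 3

Invalid (Luhn sum mod 10 = 3)


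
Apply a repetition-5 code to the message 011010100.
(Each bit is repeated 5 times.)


Each bit -> 5 copies

000001111111111000001111100000111110000000000


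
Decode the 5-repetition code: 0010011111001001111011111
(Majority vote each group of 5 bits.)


Groups: 00100, 11111, 00100, 11110, 11111
Majority votes: 01011

01011


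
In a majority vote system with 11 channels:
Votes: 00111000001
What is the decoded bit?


Ones: 4 out of 11
Threshold: 6

0 (4/11 voted 1)


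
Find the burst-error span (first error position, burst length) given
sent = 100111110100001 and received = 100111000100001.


XOR: 000000110000000

Burst at position 6, length 2


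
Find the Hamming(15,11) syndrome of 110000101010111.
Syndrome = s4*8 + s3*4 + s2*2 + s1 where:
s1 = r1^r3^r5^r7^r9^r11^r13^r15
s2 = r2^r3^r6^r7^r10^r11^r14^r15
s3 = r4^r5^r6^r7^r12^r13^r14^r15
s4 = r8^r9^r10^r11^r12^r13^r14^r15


s1=0, s2=1, s3=0, s4=1

Syndrome = 10 (error at position 10)


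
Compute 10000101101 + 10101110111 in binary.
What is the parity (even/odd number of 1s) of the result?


10000101101 = 1069
10101110111 = 1399
Sum = 2468 = 100110100100
1s count = 5

odd parity (5 ones in 100110100100)


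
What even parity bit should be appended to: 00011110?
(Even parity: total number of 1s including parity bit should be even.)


Number of 1s in data: 4
Parity bit: 0

0


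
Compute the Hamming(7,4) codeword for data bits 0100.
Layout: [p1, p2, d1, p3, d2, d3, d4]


Parity bits: p1=1, p2=0, p3=1

1001100


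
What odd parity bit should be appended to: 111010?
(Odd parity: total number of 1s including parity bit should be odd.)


Number of 1s in data: 4
Parity bit: 1

1


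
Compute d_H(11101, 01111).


XOR: 10010
Count of 1s: 2

2


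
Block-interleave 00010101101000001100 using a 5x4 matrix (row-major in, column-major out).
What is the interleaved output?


Matrix:
  0001
  0101
  1010
  0000
  1100
Read columns: 00101010010010011000

00101010010010011000


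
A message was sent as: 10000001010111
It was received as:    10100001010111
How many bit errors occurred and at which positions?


XOR: 00100000000000

1 error(s) at position(s): 2


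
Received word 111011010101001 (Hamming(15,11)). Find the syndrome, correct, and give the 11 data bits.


Syndrome = 2: error at position 2

Data: 11100101001 (corrected bit 2)


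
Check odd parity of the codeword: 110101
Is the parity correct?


Number of 1s: 4

No, parity error (4 ones)


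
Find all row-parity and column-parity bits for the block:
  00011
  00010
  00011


Row parities: 010
Column parities: 00010

Row P: 010, Col P: 00010, Corner: 1


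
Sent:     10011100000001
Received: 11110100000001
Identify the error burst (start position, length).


XOR: 01101000000000

Burst at position 1, length 4


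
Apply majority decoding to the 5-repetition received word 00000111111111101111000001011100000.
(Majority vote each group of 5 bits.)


Groups: 00000, 11111, 11111, 01111, 00000, 10111, 00000
Majority votes: 0111010

0111010


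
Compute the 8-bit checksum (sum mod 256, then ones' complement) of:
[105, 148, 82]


Sum = 335 mod 256 = 79
Complement = 176

176


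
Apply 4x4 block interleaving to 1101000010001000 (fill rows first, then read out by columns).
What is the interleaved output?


Matrix:
  1101
  0000
  1000
  1000
Read columns: 1011100000001000

1011100000001000


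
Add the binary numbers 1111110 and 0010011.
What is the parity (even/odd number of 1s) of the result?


1111110 = 126
0010011 = 19
Sum = 145 = 10010001
1s count = 3

odd parity (3 ones in 10010001)


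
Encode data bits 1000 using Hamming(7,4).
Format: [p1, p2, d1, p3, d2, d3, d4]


Parity bits: p1=1, p2=1, p3=0

1110000


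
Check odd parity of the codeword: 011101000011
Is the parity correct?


Number of 1s: 6

No, parity error (6 ones)


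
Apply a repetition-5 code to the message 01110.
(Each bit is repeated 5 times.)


Each bit -> 5 copies

0000011111111111111100000


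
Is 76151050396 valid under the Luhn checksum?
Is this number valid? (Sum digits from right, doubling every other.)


Luhn sum = 36
36 mod 10 = 6

Invalid (Luhn sum mod 10 = 6)


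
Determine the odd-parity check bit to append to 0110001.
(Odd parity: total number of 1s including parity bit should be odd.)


Number of 1s in data: 3
Parity bit: 0

0


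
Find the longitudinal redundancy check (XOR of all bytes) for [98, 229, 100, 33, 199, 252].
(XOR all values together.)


XOR chain: 98 ^ 229 ^ 100 ^ 33 ^ 199 ^ 252 = 249

249


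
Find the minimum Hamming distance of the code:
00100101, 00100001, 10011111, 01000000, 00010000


Comparing all pairs, minimum distance: 1
Can detect 0 errors, correct 0 errors

1


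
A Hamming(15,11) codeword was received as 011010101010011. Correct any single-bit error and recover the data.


Syndrome = 0: no error detected

Data: 11011010011 (no errors)


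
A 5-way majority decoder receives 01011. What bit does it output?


Ones: 3 out of 5
Threshold: 3

1 (3/5 voted 1)


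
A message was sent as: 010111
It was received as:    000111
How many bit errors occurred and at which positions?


XOR: 010000

1 error(s) at position(s): 1


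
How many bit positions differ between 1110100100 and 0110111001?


XOR: 1000011101
Count of 1s: 5

5


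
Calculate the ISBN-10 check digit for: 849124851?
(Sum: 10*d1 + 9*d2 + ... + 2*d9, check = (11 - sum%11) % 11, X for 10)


Weighted sum: 276
276 mod 11 = 1

Check digit: X


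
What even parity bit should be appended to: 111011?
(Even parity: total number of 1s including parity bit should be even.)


Number of 1s in data: 5
Parity bit: 1

1


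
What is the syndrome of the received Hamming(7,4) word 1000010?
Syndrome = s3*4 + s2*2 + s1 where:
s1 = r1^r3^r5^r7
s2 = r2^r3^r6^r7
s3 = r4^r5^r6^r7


s1=1, s2=1, s3=1

Syndrome = 7 (error at position 7)


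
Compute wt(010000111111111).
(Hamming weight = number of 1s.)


Counting 1s in 010000111111111

10


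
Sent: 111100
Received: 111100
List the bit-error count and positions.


XOR: 000000

0 errors (received matches sent)


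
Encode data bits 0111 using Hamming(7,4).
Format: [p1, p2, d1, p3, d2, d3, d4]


Parity bits: p1=0, p2=0, p3=1

0001111


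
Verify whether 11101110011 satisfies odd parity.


Number of 1s: 8

No, parity error (8 ones)


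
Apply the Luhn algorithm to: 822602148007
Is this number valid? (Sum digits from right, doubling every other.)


Luhn sum = 41
41 mod 10 = 1

Invalid (Luhn sum mod 10 = 1)


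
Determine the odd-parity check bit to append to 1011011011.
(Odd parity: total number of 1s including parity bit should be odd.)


Number of 1s in data: 7
Parity bit: 0

0


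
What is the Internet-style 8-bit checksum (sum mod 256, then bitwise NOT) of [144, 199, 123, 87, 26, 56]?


Sum = 635 mod 256 = 123
Complement = 132

132


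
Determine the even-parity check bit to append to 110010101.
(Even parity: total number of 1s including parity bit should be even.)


Number of 1s in data: 5
Parity bit: 1

1


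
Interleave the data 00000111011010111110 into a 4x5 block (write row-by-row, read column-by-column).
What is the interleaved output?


Matrix:
  00000
  11101
  10101
  11110
Read columns: 01110101011100010110

01110101011100010110


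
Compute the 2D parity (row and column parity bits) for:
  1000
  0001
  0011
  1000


Row parities: 1101
Column parities: 0010

Row P: 1101, Col P: 0010, Corner: 1


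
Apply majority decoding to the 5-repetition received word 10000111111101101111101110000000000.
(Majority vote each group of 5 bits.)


Groups: 10000, 11111, 11011, 01111, 10111, 00000, 00000
Majority votes: 0111100

0111100


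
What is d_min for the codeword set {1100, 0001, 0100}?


Comparing all pairs, minimum distance: 1
Can detect 0 errors, correct 0 errors

1


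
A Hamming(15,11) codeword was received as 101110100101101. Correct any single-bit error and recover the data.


Syndrome = 0: no error detected

Data: 11010101101 (no errors)


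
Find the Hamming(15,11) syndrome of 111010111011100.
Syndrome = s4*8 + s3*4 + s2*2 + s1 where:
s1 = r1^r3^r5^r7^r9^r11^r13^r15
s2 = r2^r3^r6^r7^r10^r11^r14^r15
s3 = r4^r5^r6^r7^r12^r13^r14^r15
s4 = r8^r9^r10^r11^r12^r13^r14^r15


s1=1, s2=0, s3=0, s4=1

Syndrome = 9 (error at position 9)


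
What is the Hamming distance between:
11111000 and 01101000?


XOR: 10010000
Count of 1s: 2

2


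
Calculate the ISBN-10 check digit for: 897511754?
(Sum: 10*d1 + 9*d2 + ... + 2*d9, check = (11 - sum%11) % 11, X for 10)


Weighted sum: 314
314 mod 11 = 6

Check digit: 5


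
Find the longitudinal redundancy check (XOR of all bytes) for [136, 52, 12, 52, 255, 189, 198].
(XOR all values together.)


XOR chain: 136 ^ 52 ^ 12 ^ 52 ^ 255 ^ 189 ^ 198 = 0

0


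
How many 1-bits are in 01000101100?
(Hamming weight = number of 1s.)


Counting 1s in 01000101100

4


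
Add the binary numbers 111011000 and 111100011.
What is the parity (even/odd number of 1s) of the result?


111011000 = 472
111100011 = 483
Sum = 955 = 1110111011
1s count = 8

even parity (8 ones in 1110111011)


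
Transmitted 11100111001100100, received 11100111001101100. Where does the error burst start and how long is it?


XOR: 00000000000001000

Burst at position 13, length 1


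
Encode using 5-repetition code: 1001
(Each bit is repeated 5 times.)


Each bit -> 5 copies

11111000000000011111


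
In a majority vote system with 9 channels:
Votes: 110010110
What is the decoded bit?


Ones: 5 out of 9
Threshold: 5

1 (5/9 voted 1)


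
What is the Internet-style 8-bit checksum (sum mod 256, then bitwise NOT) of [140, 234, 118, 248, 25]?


Sum = 765 mod 256 = 253
Complement = 2

2


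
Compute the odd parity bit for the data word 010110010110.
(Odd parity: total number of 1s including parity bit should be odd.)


Number of 1s in data: 6
Parity bit: 1

1


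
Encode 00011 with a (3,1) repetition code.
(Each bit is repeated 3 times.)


Each bit -> 3 copies

000000000111111


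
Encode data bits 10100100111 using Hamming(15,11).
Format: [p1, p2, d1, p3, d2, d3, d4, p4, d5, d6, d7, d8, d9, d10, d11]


Parity bits: p1=1, p2=1, p3=0, p4=0

111001000100111


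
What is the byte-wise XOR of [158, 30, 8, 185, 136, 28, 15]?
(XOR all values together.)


XOR chain: 158 ^ 30 ^ 8 ^ 185 ^ 136 ^ 28 ^ 15 = 170

170


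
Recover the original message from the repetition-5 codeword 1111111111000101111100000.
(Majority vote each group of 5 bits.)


Groups: 11111, 11111, 00010, 11111, 00000
Majority votes: 11010

11010


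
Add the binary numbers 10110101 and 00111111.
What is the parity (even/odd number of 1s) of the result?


10110101 = 181
00111111 = 63
Sum = 244 = 11110100
1s count = 5

odd parity (5 ones in 11110100)


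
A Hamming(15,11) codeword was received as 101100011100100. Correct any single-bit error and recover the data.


Syndrome = 0: no error detected

Data: 10001100100 (no errors)


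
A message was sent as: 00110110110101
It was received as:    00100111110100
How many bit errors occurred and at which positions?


XOR: 00010001000001

3 error(s) at position(s): 3, 7, 13


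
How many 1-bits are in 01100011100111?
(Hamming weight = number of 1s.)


Counting 1s in 01100011100111

8


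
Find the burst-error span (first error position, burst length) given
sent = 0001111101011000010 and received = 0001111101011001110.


XOR: 0000000000000001100

Burst at position 15, length 2


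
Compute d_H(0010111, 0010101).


XOR: 0000010
Count of 1s: 1

1


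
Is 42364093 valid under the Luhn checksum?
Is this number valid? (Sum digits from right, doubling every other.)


Luhn sum = 42
42 mod 10 = 2

Invalid (Luhn sum mod 10 = 2)


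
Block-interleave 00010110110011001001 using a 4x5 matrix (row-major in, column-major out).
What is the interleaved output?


Matrix:
  00010
  11011
  00110
  01001
Read columns: 01000101001011100101

01000101001011100101


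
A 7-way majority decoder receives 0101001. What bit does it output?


Ones: 3 out of 7
Threshold: 4

0 (3/7 voted 1)


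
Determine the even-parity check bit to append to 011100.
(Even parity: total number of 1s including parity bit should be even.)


Number of 1s in data: 3
Parity bit: 1

1


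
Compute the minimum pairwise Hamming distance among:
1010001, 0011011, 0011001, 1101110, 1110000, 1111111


Comparing all pairs, minimum distance: 1
Can detect 0 errors, correct 0 errors

1


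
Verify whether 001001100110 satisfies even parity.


Number of 1s: 5

No, parity error (5 ones)


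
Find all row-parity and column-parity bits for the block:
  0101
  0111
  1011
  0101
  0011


Row parities: 01100
Column parities: 1111

Row P: 01100, Col P: 1111, Corner: 0


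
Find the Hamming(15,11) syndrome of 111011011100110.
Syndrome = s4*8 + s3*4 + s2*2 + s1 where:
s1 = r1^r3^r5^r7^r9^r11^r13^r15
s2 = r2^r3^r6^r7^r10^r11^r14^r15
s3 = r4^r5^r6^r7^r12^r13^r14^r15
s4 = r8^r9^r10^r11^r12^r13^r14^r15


s1=1, s2=1, s3=0, s4=1

Syndrome = 11 (error at position 11)


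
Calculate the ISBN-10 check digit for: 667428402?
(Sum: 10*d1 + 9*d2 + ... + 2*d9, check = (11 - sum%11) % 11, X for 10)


Weighted sum: 270
270 mod 11 = 6

Check digit: 5


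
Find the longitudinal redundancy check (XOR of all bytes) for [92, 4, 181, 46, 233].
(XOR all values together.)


XOR chain: 92 ^ 4 ^ 181 ^ 46 ^ 233 = 42

42


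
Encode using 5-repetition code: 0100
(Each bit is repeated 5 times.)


Each bit -> 5 copies

00000111110000000000


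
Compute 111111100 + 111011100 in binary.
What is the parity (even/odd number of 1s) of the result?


111111100 = 508
111011100 = 476
Sum = 984 = 1111011000
1s count = 6

even parity (6 ones in 1111011000)


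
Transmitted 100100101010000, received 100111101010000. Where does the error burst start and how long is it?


XOR: 000011000000000

Burst at position 4, length 2


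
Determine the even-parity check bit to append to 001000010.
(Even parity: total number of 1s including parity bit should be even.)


Number of 1s in data: 2
Parity bit: 0

0


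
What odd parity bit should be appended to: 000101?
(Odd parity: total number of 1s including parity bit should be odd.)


Number of 1s in data: 2
Parity bit: 1

1


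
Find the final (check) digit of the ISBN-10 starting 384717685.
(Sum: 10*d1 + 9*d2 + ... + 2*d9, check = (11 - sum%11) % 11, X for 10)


Weighted sum: 282
282 mod 11 = 7

Check digit: 4


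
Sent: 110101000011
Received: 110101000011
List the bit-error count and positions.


XOR: 000000000000

0 errors (received matches sent)


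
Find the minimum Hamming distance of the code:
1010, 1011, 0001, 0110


Comparing all pairs, minimum distance: 1
Can detect 0 errors, correct 0 errors

1


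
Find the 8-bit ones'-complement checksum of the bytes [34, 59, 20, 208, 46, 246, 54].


Sum = 667 mod 256 = 155
Complement = 100

100


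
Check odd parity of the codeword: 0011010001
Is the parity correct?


Number of 1s: 4

No, parity error (4 ones)


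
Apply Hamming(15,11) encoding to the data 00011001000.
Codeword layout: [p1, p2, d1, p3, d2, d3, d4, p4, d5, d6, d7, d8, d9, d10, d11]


Parity bits: p1=0, p2=1, p3=0, p4=0

010000101001000


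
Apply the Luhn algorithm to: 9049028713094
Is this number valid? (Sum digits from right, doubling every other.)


Luhn sum = 59
59 mod 10 = 9

Invalid (Luhn sum mod 10 = 9)


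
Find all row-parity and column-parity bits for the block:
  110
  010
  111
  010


Row parities: 0111
Column parities: 001

Row P: 0111, Col P: 001, Corner: 1


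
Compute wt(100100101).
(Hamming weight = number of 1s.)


Counting 1s in 100100101

4


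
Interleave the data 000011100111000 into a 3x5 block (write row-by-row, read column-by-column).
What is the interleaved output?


Matrix:
  00001
  11001
  11000
Read columns: 011011000000110

011011000000110


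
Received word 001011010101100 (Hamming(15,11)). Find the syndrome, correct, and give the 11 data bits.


Syndrome = 3: error at position 3

Data: 01100101100 (corrected bit 3)


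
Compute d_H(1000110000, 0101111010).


XOR: 1101001010
Count of 1s: 5

5


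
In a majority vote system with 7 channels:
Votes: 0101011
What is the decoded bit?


Ones: 4 out of 7
Threshold: 4

1 (4/7 voted 1)


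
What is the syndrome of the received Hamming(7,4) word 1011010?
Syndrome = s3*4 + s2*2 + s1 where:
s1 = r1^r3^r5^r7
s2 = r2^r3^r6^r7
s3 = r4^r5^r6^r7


s1=0, s2=0, s3=0

Syndrome = 0 (no error)


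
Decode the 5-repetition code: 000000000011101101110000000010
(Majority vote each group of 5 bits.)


Groups: 00000, 00000, 11101, 10111, 00000, 00010
Majority votes: 001100

001100


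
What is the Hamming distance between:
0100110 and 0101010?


XOR: 0001100
Count of 1s: 2

2


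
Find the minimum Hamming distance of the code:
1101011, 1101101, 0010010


Comparing all pairs, minimum distance: 2
Can detect 1 errors, correct 0 errors

2


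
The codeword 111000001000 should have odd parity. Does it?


Number of 1s: 4

No, parity error (4 ones)


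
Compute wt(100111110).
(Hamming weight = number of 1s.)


Counting 1s in 100111110

6


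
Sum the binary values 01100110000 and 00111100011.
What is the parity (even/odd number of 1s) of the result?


01100110000 = 816
00111100011 = 483
Sum = 1299 = 10100010011
1s count = 5

odd parity (5 ones in 10100010011)


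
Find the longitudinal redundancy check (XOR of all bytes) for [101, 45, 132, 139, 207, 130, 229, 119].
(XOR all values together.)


XOR chain: 101 ^ 45 ^ 132 ^ 139 ^ 207 ^ 130 ^ 229 ^ 119 = 152

152


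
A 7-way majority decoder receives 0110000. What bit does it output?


Ones: 2 out of 7
Threshold: 4

0 (2/7 voted 1)


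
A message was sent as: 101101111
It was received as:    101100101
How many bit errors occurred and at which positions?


XOR: 000001010

2 error(s) at position(s): 5, 7


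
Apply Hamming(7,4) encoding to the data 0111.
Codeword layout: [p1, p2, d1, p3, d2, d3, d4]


Parity bits: p1=0, p2=0, p3=1

0001111


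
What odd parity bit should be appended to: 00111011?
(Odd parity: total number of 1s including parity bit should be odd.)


Number of 1s in data: 5
Parity bit: 0

0


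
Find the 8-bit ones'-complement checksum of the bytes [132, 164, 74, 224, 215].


Sum = 809 mod 256 = 41
Complement = 214

214


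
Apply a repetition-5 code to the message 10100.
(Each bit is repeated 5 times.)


Each bit -> 5 copies

1111100000111110000000000


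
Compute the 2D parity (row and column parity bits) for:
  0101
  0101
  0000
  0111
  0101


Row parities: 00010
Column parities: 0010

Row P: 00010, Col P: 0010, Corner: 1


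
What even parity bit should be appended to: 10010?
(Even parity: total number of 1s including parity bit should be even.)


Number of 1s in data: 2
Parity bit: 0

0


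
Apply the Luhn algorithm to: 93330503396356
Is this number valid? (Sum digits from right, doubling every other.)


Luhn sum = 57
57 mod 10 = 7

Invalid (Luhn sum mod 10 = 7)


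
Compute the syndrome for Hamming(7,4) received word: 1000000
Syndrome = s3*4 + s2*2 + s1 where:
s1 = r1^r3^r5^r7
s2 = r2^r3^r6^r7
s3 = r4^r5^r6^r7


s1=1, s2=0, s3=0

Syndrome = 1 (error at position 1)


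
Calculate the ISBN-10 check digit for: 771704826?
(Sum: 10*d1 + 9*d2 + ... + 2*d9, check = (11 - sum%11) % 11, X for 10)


Weighted sum: 260
260 mod 11 = 7

Check digit: 4


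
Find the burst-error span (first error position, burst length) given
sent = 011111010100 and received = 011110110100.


XOR: 000001100000

Burst at position 5, length 2


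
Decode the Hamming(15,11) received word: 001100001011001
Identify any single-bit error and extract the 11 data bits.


Syndrome = 6: error at position 6

Data: 10101011001 (corrected bit 6)


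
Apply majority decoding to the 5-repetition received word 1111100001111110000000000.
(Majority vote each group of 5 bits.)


Groups: 11111, 00001, 11111, 00000, 00000
Majority votes: 10100

10100


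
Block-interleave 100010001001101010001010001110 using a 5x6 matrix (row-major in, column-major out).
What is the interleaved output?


Matrix:
  100010
  001001
  101010
  001010
  001110
Read columns: 101000000001111000011011101000

101000000001111000011011101000


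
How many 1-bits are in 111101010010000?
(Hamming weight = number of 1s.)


Counting 1s in 111101010010000

7


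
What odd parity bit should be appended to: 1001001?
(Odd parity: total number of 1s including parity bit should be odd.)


Number of 1s in data: 3
Parity bit: 0

0


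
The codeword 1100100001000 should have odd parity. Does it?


Number of 1s: 4

No, parity error (4 ones)


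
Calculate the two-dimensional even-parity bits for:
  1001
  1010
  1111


Row parities: 000
Column parities: 1100

Row P: 000, Col P: 1100, Corner: 0


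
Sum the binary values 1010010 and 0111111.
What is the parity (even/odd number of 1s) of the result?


1010010 = 82
0111111 = 63
Sum = 145 = 10010001
1s count = 3

odd parity (3 ones in 10010001)


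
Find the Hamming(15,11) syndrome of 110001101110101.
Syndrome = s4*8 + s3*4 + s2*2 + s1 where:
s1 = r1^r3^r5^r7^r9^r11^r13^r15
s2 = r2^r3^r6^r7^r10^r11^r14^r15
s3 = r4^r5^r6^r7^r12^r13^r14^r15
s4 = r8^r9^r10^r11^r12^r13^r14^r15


s1=0, s2=0, s3=0, s4=1

Syndrome = 8 (error at position 8)


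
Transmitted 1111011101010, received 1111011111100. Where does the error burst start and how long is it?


XOR: 0000000010110

Burst at position 8, length 4


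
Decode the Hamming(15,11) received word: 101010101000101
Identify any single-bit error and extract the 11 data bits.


Syndrome = 11: error at position 11

Data: 11011010101 (corrected bit 11)


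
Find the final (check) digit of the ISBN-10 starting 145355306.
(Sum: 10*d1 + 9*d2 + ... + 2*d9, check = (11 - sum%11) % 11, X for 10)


Weighted sum: 186
186 mod 11 = 10

Check digit: 1


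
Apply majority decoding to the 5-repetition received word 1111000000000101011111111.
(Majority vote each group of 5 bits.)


Groups: 11110, 00000, 00010, 10111, 11111
Majority votes: 10011

10011


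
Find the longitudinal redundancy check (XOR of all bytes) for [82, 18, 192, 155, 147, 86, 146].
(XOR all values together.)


XOR chain: 82 ^ 18 ^ 192 ^ 155 ^ 147 ^ 86 ^ 146 = 76

76


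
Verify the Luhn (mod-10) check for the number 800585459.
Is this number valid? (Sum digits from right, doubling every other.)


Luhn sum = 32
32 mod 10 = 2

Invalid (Luhn sum mod 10 = 2)


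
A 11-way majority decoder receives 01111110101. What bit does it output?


Ones: 8 out of 11
Threshold: 6

1 (8/11 voted 1)


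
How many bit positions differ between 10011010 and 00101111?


XOR: 10110101
Count of 1s: 5

5


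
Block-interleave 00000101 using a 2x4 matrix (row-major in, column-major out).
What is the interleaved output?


Matrix:
  0000
  0101
Read columns: 00010001

00010001


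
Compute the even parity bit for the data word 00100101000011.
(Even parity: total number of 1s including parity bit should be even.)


Number of 1s in data: 5
Parity bit: 1

1


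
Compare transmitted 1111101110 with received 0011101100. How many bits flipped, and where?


XOR: 1100000010

3 error(s) at position(s): 0, 1, 8


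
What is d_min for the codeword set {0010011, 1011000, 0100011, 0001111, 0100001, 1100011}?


Comparing all pairs, minimum distance: 1
Can detect 0 errors, correct 0 errors

1


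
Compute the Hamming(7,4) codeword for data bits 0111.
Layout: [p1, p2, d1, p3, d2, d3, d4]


Parity bits: p1=0, p2=0, p3=1

0001111


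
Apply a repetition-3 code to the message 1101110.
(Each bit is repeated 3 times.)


Each bit -> 3 copies

111111000111111111000


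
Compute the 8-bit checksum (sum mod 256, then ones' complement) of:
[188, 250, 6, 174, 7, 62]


Sum = 687 mod 256 = 175
Complement = 80

80


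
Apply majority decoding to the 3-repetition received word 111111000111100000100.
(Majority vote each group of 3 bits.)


Groups: 111, 111, 000, 111, 100, 000, 100
Majority votes: 1101000

1101000


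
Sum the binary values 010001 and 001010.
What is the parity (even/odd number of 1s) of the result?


010001 = 17
001010 = 10
Sum = 27 = 11011
1s count = 4

even parity (4 ones in 11011)


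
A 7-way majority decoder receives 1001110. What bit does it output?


Ones: 4 out of 7
Threshold: 4

1 (4/7 voted 1)


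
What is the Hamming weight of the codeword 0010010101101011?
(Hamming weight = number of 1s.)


Counting 1s in 0010010101101011

8


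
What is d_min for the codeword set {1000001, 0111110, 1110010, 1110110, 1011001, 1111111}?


Comparing all pairs, minimum distance: 1
Can detect 0 errors, correct 0 errors

1


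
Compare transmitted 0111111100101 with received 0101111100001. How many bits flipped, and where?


XOR: 0010000000100

2 error(s) at position(s): 2, 10


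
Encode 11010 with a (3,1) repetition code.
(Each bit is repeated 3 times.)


Each bit -> 3 copies

111111000111000


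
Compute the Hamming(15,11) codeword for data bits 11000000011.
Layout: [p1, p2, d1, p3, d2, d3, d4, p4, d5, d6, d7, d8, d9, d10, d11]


Parity bits: p1=1, p2=1, p3=1, p4=0

111110000000011


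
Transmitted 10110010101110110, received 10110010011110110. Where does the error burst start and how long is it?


XOR: 00000000110000000

Burst at position 8, length 2


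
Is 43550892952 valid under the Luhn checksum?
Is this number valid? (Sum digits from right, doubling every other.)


Luhn sum = 48
48 mod 10 = 8

Invalid (Luhn sum mod 10 = 8)


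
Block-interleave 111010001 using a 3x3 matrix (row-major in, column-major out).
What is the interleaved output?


Matrix:
  111
  010
  001
Read columns: 100110101

100110101


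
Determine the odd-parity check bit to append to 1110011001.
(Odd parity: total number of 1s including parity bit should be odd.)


Number of 1s in data: 6
Parity bit: 1

1


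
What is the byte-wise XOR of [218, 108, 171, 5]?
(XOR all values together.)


XOR chain: 218 ^ 108 ^ 171 ^ 5 = 24

24


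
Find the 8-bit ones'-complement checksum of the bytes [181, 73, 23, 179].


Sum = 456 mod 256 = 200
Complement = 55

55


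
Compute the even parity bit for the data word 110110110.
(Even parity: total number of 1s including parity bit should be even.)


Number of 1s in data: 6
Parity bit: 0

0


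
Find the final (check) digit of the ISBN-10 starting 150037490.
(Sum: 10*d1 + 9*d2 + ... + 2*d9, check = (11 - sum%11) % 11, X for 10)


Weighted sum: 151
151 mod 11 = 8

Check digit: 3


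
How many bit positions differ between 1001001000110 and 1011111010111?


XOR: 0010110010001
Count of 1s: 5

5


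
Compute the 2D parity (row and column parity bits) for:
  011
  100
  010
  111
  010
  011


Row parities: 011110
Column parities: 011

Row P: 011110, Col P: 011, Corner: 0


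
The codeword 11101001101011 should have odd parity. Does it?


Number of 1s: 9

Yes, parity is correct (9 ones)


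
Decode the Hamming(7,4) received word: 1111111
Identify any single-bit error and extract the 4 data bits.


Syndrome = 0: no error detected

Data: 1111 (no errors)


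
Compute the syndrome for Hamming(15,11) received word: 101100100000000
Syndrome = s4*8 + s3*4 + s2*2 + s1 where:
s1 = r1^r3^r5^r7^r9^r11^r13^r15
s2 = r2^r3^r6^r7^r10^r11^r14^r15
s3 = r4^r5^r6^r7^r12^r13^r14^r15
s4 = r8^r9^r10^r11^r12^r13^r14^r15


s1=1, s2=0, s3=0, s4=0

Syndrome = 1 (error at position 1)


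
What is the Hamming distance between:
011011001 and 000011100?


XOR: 011000101
Count of 1s: 4

4


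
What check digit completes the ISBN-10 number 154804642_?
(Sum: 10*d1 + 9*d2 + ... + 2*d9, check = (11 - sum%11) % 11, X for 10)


Weighted sum: 203
203 mod 11 = 5

Check digit: 6


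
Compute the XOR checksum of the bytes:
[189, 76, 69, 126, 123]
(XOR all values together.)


XOR chain: 189 ^ 76 ^ 69 ^ 126 ^ 123 = 177

177
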